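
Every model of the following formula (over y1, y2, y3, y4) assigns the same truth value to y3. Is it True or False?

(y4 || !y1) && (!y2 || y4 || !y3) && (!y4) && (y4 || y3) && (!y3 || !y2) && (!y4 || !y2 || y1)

True

Suppose y3 = false.
The clause (!y4) is unit, so y4 = false.
That conflicts with the unit clause (y4).
So every satisfying assignment has y3 = True.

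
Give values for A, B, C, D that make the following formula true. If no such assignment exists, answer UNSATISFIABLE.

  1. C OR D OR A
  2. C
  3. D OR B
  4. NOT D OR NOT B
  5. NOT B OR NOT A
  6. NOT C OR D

Unit clause (C) forces C = true.
Unit clause (D) forces D = true.
Unit clause (NOT B) forces B = false.
Every clause is now satisfied; A is unconstrained.

A: false, B: false, C: true, D: true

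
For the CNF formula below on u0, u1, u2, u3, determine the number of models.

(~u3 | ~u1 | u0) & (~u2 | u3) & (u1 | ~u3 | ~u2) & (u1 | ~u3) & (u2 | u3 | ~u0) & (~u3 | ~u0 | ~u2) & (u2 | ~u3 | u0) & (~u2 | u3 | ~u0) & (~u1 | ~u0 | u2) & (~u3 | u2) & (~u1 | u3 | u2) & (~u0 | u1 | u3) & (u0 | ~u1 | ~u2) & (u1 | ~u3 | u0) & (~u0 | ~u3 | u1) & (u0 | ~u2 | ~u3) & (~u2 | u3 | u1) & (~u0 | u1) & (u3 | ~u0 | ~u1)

There are 2^4 = 16 truth assignments over (u0, u1, u2, u3).
Check each against the 19 clauses (columns in the order u0, u1, u2, u3):
  F F F F  ✓ satisfies all
  F F F T  ✗ fails (u1 | ~u3)
  F F T F  ✗ fails (~u2 | u3)
  F F T T  ✗ fails (u1 | ~u3 | ~u2)
  F T F F  ✗ fails (~u1 | u3 | u2)
  F T F T  ✗ fails (~u3 | ~u1 | u0)
  F T T F  ✗ fails (~u2 | u3)
  F T T T  ✗ fails (~u3 | ~u1 | u0)
  T F F F  ✗ fails (u2 | u3 | ~u0)
  T F F T  ✗ fails (u1 | ~u3)
  T F T F  ✗ fails (~u2 | u3)
  T F T T  ✗ fails (u1 | ~u3 | ~u2)
  T T F F  ✗ fails (u2 | u3 | ~u0)
  T T F T  ✗ fails (~u1 | ~u0 | u2)
  T T T F  ✗ fails (~u2 | u3)
  T T T T  ✗ fails (~u3 | ~u0 | ~u2)
1 of the 16 rows is a model.

1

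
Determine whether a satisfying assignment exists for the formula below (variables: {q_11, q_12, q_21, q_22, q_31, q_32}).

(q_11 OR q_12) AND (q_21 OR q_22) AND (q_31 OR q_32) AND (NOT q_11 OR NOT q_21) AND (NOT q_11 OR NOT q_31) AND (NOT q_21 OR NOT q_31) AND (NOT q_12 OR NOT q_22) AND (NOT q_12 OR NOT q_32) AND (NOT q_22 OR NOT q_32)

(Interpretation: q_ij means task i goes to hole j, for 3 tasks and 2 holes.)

Unsatisfiable

Try q_11 = true.
The clause (NOT q_21) is unit, so q_21 = false.
The clause (q_22) is unit, so q_22 = true.
The clause (NOT q_31) is unit, so q_31 = false.
The clause (q_32) is unit, so q_32 = true.
Now (NOT q_32) is unsatisfied and unit — conflict.
Backtrack on q_11: now try q_11 = false.
The clause (q_12) is unit, so q_12 = true.
The clause (NOT q_22) is unit, so q_22 = false.
The clause (q_21) is unit, so q_21 = true.
The clause (NOT q_31) is unit, so q_31 = false.
The clause (q_32) is unit, so q_32 = true.
Now (NOT q_32) is unsatisfied and unit — conflict.
Either choice for q_11 ends in contradiction.
No assignment satisfies every clause.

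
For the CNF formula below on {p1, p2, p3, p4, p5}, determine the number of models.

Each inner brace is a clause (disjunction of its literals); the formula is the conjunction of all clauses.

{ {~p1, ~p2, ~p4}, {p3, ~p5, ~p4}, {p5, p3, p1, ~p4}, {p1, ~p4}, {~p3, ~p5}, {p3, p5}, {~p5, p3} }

There are 2^5 = 32 truth assignments over (p1, p2, p3, p4, p5).
Split on p5. With p5 = 1, the clauses containing p5 are satisfied and ~p5 drops from the rest; 0 of the 2^4 = 16 assignments to the other variables satisfy what remains.
With p5 = 0, by the same count on the reduced clause set, 5 assignments work.
(One model: p1=F, p2=F, p3=T, p4=F, p5=F.)
Total: 0 + 5 = 5.

5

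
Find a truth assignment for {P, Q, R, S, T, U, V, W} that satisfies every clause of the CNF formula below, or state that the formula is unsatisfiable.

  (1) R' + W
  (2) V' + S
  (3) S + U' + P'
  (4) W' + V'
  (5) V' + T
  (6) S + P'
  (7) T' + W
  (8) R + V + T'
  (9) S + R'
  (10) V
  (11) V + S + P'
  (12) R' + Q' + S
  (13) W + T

UNSATISFIABLE

(V) alone gives V = 1.
(S) alone gives S = 1.
(W') alone gives W = 0.
(R') alone gives R = 0.
(T) alone gives T = 1.
That conflicts with the unit clause (T').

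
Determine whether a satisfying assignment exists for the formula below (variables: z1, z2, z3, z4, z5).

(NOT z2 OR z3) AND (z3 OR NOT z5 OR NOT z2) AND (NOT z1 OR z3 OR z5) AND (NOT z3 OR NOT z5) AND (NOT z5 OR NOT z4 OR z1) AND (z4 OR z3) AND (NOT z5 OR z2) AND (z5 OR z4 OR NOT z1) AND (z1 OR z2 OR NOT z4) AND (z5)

(z5) alone gives z5 = true.
(NOT z3) alone gives z3 = false.
(NOT z2) alone gives z2 = false.
Now (z2) is unsatisfied and unit — conflict.
No assignment satisfies every clause.

No, unsatisfiable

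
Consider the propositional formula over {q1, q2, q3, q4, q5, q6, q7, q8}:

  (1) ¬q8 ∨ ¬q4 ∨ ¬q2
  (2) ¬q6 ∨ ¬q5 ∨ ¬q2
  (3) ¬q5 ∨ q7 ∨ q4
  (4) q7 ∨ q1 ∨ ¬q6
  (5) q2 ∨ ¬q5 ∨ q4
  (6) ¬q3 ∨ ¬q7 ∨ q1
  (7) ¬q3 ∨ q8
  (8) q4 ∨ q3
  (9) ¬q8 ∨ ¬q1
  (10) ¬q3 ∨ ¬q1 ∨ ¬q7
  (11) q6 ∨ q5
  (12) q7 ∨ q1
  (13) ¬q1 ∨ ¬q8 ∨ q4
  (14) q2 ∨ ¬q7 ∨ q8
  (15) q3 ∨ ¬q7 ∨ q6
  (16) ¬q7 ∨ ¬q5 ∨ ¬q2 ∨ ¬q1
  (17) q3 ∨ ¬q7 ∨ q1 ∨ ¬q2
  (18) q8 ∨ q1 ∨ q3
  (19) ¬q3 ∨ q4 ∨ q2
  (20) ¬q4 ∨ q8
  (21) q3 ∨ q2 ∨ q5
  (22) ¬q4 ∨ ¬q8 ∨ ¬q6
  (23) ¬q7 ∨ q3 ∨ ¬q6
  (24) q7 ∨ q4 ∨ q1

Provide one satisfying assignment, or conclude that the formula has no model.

UNSATISFIABLE

Case q3 = False:
Unit clause (q4) forces q4 = True.
Unit clause (q8) forces q8 = True.
Unit clause (¬q2) forces q2 = False.
Unit clause (¬q1) forces q1 = False.
Unit clause (q7) forces q7 = True.
Unit clause (q6) forces q6 = True.
Now (¬q6) is unsatisfied and unit — conflict.
Backtrack on q3: now try q3 = True.
Unit clause (q8) forces q8 = True.
Unit clause (¬q1) forces q1 = False.
Unit clause (¬q7) forces q7 = False.
Now (q7) is unsatisfied and unit — conflict.
Both values of q3 lead to a conflict.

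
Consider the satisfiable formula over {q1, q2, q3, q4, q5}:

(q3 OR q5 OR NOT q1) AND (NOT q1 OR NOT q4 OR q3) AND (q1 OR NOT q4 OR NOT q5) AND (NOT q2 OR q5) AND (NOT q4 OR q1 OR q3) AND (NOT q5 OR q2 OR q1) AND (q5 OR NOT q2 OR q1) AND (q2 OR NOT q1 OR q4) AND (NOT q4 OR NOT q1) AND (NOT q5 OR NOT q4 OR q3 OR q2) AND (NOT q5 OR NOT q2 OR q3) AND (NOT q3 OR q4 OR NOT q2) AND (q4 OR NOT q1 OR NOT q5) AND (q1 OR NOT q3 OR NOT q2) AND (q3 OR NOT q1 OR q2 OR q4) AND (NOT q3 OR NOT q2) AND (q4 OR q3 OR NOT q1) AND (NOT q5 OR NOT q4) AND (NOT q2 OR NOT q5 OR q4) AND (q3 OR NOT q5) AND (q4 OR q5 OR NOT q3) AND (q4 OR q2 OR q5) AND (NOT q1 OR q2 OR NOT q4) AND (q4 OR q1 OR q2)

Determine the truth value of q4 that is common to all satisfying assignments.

Suppose q4 = false.
Suppose q2 = false.
Unit clause (NOT q1) forces q1 = false.
But (q1) is also a unit clause — contradiction.
Undo q2 and try q2 = true.
Unit clause (q5) forces q5 = true.
But (NOT q5) is also a unit clause — contradiction.
Neither q2 = true nor q2 = false works.
So every satisfying assignment has q4 = True.

True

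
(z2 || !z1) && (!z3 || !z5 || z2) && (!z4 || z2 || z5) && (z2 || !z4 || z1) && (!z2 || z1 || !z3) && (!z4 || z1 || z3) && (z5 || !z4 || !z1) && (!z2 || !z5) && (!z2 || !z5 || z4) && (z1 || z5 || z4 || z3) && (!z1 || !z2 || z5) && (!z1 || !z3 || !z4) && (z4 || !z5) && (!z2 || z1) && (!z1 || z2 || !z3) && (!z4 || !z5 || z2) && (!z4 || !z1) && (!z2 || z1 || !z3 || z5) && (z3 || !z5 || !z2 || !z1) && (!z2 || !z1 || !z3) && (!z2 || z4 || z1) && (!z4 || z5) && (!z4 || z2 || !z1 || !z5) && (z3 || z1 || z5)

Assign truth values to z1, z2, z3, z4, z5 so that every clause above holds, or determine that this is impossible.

Suppose z2 = false.
From the singleton clause (!z1), z1 = false.
From the singleton clause (!z4), z4 = false.
From the singleton clause (!z5), z5 = false.
From the singleton clause (z3), z3 = true.
Every clause now holds.

z1: false; z2: false; z3: true; z4: false; z5: false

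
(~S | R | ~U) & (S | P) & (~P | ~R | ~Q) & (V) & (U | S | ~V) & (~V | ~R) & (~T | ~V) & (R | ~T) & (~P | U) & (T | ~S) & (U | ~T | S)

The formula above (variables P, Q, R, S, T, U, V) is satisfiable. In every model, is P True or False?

Suppose P = 0.
The clause (S) is unit, so S = 1.
The clause (V) is unit, so V = 1.
The clause (~R) is unit, so R = 0.
The clause (~U) is unit, so U = 0.
The clause (~T) is unit, so T = 0.
But (T) is also a unit clause — contradiction.
So every satisfying assignment has P = True.

True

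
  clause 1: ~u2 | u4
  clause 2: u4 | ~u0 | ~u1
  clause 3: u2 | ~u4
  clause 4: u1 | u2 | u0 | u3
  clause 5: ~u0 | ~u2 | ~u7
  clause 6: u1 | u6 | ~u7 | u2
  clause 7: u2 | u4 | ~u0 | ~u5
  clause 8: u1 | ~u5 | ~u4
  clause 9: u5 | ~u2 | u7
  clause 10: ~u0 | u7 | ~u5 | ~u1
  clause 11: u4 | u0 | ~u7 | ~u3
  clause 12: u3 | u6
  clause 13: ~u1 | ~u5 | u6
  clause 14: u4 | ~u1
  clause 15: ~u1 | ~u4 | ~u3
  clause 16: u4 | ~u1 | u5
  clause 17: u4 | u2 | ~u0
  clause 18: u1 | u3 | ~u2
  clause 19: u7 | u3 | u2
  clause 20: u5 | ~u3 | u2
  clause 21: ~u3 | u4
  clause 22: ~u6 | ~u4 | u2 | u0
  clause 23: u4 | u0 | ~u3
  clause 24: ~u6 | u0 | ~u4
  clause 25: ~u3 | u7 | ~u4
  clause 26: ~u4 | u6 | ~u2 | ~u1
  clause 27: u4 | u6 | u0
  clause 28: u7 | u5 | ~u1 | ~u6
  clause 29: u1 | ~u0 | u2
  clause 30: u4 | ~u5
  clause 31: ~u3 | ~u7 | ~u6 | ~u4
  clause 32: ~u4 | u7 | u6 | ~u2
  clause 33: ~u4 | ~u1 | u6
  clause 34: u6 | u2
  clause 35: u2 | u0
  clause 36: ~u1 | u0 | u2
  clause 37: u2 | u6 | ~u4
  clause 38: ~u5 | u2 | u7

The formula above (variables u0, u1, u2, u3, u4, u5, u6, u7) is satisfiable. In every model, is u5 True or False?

False

Suppose u5 = 1.
Unit clause (u4) forces u4 = 1.
Unit clause (u2) forces u2 = 1.
Unit clause (u1) forces u1 = 1.
Unit clause (u6) forces u6 = 1.
Unit clause (~u3) forces u3 = 0.
Unit clause (u0) forces u0 = 1.
Unit clause (~u7) forces u7 = 0.
Now (u7) is unsatisfied and unit — conflict.
So every satisfying assignment has u5 = False.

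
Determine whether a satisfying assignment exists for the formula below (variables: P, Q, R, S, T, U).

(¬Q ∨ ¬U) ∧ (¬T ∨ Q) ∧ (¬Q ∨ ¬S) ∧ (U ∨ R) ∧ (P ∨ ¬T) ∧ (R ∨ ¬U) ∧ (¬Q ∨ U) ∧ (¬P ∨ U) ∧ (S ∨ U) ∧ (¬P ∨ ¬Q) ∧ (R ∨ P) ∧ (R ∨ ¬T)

Satisfiable

Branch on Q: set Q = False.
The clause (¬T) is unit, so T = False.
Branch on U: set U = True.
The clause (R) is unit, so R = True.
No clause remains; P, S are free.
A satisfying assignment: P=True,  Q=False,  R=True,  S=False,  T=False,  U=True.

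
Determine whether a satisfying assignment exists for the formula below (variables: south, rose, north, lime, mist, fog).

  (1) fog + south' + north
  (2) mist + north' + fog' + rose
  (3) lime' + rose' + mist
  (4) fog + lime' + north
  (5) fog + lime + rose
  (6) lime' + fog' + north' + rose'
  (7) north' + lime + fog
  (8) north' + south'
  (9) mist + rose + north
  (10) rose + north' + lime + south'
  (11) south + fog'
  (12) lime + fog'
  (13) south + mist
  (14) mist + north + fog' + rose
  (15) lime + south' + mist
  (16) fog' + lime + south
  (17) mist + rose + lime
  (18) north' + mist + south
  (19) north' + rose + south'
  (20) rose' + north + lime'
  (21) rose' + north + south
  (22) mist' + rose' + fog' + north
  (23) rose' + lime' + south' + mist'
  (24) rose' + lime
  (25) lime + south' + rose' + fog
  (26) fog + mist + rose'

Try north = 1.
(south') alone gives south = 0.
(fog') alone gives fog = 0.
(lime) alone gives lime = 1.
(mist) alone gives mist = 1.
Every clause is now satisfied; rose is unconstrained.
A satisfying assignment: south=0; rose=0; north=1; lime=1; mist=1; fog=0.

Satisfiable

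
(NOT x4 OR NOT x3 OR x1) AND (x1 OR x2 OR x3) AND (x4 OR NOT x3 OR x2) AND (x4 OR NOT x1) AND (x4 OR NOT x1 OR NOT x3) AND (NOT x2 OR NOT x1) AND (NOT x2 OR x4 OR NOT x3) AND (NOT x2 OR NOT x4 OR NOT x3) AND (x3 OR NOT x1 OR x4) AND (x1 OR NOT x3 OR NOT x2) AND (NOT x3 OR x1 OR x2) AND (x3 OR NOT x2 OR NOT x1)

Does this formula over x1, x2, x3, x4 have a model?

Satisfiable

Case x4 = true:
Case x3 = false:
Case x1 = true:
The clause (NOT x2) is unit, so x2 = false.
Every clause now holds.
A satisfying assignment: x1=true,  x2=false,  x3=false,  x4=true.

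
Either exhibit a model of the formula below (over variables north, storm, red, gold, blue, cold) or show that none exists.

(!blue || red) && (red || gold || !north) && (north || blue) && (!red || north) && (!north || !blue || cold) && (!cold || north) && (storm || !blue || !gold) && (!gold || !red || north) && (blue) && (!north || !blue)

From the singleton clause (blue), blue = true.
From the singleton clause (red), red = true.
From the singleton clause (north), north = true.
But (!north) is also a unit clause — contradiction.

UNSATISFIABLE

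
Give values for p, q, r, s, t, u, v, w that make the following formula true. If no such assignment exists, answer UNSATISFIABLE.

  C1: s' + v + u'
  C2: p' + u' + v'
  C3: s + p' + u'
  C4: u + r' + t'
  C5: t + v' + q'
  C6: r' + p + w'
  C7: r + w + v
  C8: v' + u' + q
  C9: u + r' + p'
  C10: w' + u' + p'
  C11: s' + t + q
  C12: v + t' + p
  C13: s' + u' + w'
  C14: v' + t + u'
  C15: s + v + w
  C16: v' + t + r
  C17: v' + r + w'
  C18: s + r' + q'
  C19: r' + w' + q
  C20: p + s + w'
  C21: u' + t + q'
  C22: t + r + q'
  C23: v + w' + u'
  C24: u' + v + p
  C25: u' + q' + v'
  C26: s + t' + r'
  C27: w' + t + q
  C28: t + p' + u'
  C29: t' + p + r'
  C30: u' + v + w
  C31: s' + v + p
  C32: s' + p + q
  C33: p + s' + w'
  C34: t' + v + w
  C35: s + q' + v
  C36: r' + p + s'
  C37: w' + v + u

p=0; q=1; r=0; s=1; t=1; u=0; v=1; w=0

Suppose s = 1.
Suppose v = 1.
Suppose p = 0.
The clause (q) is unit, so q = 1.
The clause (t) is unit, so t = 1.
The clause (u') is unit, so u = 0.
The clause (r') is unit, so r = 0.
The clause (w') is unit, so w = 0.
Every clause now holds.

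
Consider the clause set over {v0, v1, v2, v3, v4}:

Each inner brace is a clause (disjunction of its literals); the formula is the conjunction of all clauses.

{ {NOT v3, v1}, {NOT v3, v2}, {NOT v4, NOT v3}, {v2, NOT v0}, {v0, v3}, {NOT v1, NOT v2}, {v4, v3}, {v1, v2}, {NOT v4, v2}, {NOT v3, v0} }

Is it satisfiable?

Yes

Suppose v3 = false.
From the singleton clause (v0), v0 = true.
From the singleton clause (v2), v2 = true.
From the singleton clause (NOT v1), v1 = false.
From the singleton clause (v4), v4 = true.
This assignment satisfies each clause.
A satisfying assignment: v0=true,  v1=false,  v2=true,  v3=false,  v4=true.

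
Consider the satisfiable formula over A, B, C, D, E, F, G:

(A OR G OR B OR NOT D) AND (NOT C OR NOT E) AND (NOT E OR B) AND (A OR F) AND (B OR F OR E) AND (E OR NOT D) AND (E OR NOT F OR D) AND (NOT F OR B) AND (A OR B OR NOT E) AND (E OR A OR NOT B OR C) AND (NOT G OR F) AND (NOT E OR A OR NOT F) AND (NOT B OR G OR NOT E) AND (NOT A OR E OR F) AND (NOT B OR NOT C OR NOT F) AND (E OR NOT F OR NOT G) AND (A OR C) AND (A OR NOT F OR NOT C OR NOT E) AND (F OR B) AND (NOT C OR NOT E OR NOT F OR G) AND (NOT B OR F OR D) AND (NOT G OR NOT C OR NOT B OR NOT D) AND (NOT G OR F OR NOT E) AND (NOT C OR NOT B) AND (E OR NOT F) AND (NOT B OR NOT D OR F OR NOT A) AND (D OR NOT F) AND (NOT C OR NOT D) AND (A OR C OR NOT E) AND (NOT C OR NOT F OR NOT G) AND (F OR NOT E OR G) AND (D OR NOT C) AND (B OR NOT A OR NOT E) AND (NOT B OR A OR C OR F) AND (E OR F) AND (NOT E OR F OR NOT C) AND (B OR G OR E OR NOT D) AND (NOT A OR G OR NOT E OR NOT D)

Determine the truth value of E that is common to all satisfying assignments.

True

Suppose E = false.
The clause (NOT D) is unit, so D = false.
The clause (NOT F) is unit, so F = false.
But (F) is also a unit clause — contradiction.
So every satisfying assignment has E = True.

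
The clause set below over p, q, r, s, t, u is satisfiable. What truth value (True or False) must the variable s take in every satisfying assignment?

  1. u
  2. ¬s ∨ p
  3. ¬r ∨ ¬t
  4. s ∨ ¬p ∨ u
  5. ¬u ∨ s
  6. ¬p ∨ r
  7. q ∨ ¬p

True

Suppose s = False.
(u) alone gives u = True.
Now (¬u) is unsatisfied and unit — conflict.
So every satisfying assignment has s = True.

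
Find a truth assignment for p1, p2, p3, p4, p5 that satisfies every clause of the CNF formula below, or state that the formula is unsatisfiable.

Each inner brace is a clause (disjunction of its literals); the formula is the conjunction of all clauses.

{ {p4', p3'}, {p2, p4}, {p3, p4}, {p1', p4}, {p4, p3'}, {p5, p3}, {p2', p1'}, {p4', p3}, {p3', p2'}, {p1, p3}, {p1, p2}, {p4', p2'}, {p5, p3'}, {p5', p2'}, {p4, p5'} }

UNSATISFIABLE

Try p4 = 0.
From the singleton clause (p2), p2 = 1.
From the singleton clause (p3), p3 = 1.
That conflicts with the unit clause (p3').
That branch fails; take p4 = 1 instead.
From the singleton clause (p3'), p3 = 0.
That conflicts with the unit clause (p3).
Either choice for p4 ends in contradiction.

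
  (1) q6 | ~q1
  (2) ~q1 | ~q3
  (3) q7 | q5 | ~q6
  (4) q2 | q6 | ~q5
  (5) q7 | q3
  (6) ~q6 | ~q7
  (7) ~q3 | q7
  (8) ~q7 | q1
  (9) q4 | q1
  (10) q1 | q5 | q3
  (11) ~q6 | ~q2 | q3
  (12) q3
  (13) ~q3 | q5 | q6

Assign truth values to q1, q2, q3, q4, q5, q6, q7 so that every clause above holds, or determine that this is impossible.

(q3) alone gives q3 = 1.
(~q1) alone gives q1 = 0.
(q7) alone gives q7 = 1.
That conflicts with the unit clause (~q7).

UNSATISFIABLE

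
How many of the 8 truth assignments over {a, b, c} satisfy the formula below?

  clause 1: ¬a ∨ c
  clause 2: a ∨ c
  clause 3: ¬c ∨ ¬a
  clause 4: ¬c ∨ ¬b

1

There are 2^3 = 8 truth assignments over (a, b, c).
Check each against the 4 clauses (columns in the order a, b, c):
  F F F  ✗ fails (a ∨ c)
  F F T  ✓ satisfies all
  F T F  ✗ fails (a ∨ c)
  F T T  ✗ fails (¬c ∨ ¬b)
  T F F  ✗ fails (¬a ∨ c)
  T F T  ✗ fails (¬c ∨ ¬a)
  T T F  ✗ fails (¬a ∨ c)
  T T T  ✗ fails (¬c ∨ ¬a)
1 of the 8 rows is a model.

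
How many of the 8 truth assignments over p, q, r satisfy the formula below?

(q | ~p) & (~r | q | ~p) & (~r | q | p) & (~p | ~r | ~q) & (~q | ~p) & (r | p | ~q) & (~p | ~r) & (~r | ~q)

There are 2^3 = 8 truth assignments over (p, q, r).
Split on r. With r = 1, the clauses containing r are satisfied and ~r drops from the rest; 0 of the 2^2 = 4 assignments to the other variables satisfy what remains.
With r = 0, by the same count on the reduced clause set, 1 assignment works.
(One model: p=F, q=F, r=F.)
Total: 0 + 1 = 1.

1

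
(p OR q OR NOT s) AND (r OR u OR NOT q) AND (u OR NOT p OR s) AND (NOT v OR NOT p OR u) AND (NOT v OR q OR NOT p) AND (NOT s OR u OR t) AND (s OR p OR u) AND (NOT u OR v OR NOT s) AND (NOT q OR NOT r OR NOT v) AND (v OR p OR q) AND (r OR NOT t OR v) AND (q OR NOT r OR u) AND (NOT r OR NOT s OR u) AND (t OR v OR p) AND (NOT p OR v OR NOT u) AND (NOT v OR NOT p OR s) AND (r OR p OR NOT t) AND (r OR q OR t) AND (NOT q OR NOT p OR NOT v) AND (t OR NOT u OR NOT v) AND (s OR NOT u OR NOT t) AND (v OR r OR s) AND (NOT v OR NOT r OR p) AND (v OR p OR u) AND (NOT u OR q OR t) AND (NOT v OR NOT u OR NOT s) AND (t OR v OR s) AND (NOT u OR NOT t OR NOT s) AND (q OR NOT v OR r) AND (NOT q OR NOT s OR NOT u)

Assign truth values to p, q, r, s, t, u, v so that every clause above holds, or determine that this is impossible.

Suppose p = true.
Suppose u = true.
From the singleton clause (v), v = true.
From the singleton clause (q), q = true.
But (NOT q) is also a unit clause — contradiction.
Undo u and try u = false.
From the singleton clause (s), s = true.
From the singleton clause (NOT v), v = false.
From the singleton clause (t), t = true.
From the singleton clause (r), r = true.
But (NOT r) is also a unit clause — contradiction.
Either choice for u ends in contradiction.
Undo p and try p = false.
Suppose q = true.
Suppose r = true.
From the singleton clause (NOT v), v = false.
From the singleton clause (t), t = true.
From the singleton clause (u), u = true.
From the singleton clause (NOT s), s = false.
But (s) is also a unit clause — contradiction.
Undo r and try r = false.
From the singleton clause (u), u = true.
From the singleton clause (NOT t), t = false.
From the singleton clause (v), v = true.
But (NOT v) is also a unit clause — contradiction.
Either choice for r ends in contradiction.
Undo q and try q = false.
From the singleton clause (NOT s), s = false.
From the singleton clause (u), u = true.
From the singleton clause (v), v = true.
From the singleton clause (t), t = true.
But (NOT t) is also a unit clause — contradiction.
Either choice for q ends in contradiction.
Either choice for p ends in contradiction.

UNSATISFIABLE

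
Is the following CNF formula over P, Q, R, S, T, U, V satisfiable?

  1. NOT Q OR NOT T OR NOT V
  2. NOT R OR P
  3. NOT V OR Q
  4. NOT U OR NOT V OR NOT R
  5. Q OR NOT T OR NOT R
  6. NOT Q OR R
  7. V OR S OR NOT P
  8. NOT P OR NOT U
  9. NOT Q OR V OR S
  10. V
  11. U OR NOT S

Satisfiable

Unit clause (V) forces V = true.
Unit clause (Q) forces Q = true.
Unit clause (NOT T) forces T = false.
Unit clause (R) forces R = true.
Unit clause (P) forces P = true.
Unit clause (NOT U) forces U = false.
Unit clause (NOT S) forces S = false.
This assignment satisfies each clause.
A satisfying assignment: P ↦ true,  Q ↦ true,  R ↦ true,  S ↦ false,  T ↦ false,  U ↦ false,  V ↦ true.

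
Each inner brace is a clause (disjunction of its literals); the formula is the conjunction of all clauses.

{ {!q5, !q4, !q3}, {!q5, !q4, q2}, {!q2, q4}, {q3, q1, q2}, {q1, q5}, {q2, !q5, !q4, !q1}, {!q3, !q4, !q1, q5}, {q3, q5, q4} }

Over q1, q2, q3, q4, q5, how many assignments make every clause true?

There are 2^5 = 32 truth assignments over (q1, q2, q3, q4, q5).
Split on q1. With q1 = true, the clauses containing q1 are satisfied and !q1 drops from the rest; 6 of the 2^4 = 16 assignments to the other variables satisfy what remains.
With q1 = false, by the same count on the reduced clause set, 2 assignments work.
(One model: q1=F, q2=F, q3=T, q4=F, q5=T.)
Total: 6 + 2 = 8.

8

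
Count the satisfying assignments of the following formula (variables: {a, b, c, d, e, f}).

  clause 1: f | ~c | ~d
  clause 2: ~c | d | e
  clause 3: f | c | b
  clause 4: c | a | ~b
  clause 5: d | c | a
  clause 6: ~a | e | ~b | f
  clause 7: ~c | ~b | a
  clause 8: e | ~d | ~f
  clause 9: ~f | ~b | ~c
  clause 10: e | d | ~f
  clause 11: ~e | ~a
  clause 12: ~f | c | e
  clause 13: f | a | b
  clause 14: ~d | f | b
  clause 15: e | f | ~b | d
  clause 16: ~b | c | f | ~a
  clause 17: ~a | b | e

3

There are 2^6 = 64 truth assignments over (a, b, c, d, e, f).
Split on b. With b = 1, the clauses containing b are satisfied and ~b drops from the rest; 0 of the 2^5 = 32 assignments to the other variables satisfy what remains.
With b = 0, by the same count on the reduced clause set, 3 assignments work.
Total: 0 + 3 = 3.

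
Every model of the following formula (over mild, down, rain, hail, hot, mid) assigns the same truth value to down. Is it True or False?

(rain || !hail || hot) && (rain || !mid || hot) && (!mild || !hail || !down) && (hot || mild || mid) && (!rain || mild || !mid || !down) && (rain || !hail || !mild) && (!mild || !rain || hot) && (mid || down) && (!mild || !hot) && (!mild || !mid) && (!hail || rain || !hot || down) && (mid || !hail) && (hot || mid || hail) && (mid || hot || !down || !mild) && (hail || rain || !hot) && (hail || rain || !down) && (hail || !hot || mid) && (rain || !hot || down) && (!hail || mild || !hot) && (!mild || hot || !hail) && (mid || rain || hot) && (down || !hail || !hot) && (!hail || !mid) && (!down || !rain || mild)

False

Suppose down = true.
Try mild = false.
Unit clause (!rain) forces rain = false.
Unit clause (hail) forces hail = true.
Unit clause (hot) forces hot = true.
Now (!hot) is unsatisfied and unit — conflict.
Undo mild and try mild = true.
Unit clause (!hail) forces hail = false.
Unit clause (!hot) forces hot = false.
Unit clause (!rain) forces rain = false.
Now (rain) is unsatisfied and unit — conflict.
Either choice for mild ends in contradiction.
So every satisfying assignment has down = False.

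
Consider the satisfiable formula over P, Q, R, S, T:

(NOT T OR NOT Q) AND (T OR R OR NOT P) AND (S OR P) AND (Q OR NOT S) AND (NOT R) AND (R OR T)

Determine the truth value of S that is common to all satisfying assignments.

Suppose S = true.
(Q) alone gives Q = true.
(NOT T) alone gives T = false.
(NOT R) alone gives R = false.
Now (R) is unsatisfied and unit — conflict.
So every satisfying assignment has S = False.

False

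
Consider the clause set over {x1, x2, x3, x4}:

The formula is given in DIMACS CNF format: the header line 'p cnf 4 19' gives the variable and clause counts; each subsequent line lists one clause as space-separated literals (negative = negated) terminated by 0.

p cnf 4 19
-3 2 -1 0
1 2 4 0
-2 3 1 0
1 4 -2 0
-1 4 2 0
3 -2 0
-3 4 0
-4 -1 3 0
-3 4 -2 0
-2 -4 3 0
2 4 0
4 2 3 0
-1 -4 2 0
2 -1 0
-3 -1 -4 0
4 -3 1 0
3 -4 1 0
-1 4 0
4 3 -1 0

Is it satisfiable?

Satisfiable

Case x3 = True:
Unit clause (x4) forces x4 = True.
Unit clause (¬x1) forces x1 = False.
No clause remains; x2 is free.
A satisfying assignment: x1: False,  x2: False,  x3: True,  x4: True.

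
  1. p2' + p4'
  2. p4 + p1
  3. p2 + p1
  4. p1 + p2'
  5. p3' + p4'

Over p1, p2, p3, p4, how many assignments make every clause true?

5

There are 2^4 = 16 truth assignments over (p1, p2, p3, p4).
Check each against the 5 clauses (columns in the order p1, p2, p3, p4):
  F F F F  ✗ fails (p4 + p1)
  F F F T  ✗ fails (p2 + p1)
  F F T F  ✗ fails (p4 + p1)
  F F T T  ✗ fails (p2 + p1)
  F T F F  ✗ fails (p4 + p1)
  F T F T  ✗ fails (p2' + p4')
  F T T F  ✗ fails (p4 + p1)
  F T T T  ✗ fails (p2' + p4')
  T F F F  ✓ satisfies all
  T F F T  ✓ satisfies all
  T F T F  ✓ satisfies all
  T F T T  ✗ fails (p3' + p4')
  T T F F  ✓ satisfies all
  T T F T  ✗ fails (p2' + p4')
  T T T F  ✓ satisfies all
  T T T T  ✗ fails (p2' + p4')
5 of the 16 rows are models.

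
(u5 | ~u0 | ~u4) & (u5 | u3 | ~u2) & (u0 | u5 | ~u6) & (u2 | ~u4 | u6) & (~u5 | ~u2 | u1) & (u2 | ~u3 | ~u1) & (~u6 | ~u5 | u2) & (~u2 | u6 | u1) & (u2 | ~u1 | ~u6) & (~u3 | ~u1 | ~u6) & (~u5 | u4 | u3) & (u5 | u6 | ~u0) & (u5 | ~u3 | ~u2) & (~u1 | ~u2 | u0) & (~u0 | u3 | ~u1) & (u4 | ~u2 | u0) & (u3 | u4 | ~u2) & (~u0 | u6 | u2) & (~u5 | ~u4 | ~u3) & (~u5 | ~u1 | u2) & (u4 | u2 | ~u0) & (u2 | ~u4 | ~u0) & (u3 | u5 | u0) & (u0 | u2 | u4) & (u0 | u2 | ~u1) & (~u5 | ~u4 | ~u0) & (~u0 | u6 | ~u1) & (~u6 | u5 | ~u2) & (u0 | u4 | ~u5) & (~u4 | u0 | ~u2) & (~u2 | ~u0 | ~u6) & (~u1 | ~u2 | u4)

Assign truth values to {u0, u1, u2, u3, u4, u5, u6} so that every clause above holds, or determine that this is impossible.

Try u5 = 1.
Try u2 = 0.
Unit clause (~u6) forces u6 = 0.
Unit clause (~u4) forces u4 = 0.
Unit clause (u3) forces u3 = 1.
Unit clause (~u1) forces u1 = 0.
Unit clause (~u0) forces u0 = 0.
That conflicts with the unit clause (u0).
So u2 must be the other value — set u2 = 1.
Unit clause (u1) forces u1 = 1.
Unit clause (u0) forces u0 = 1.
Unit clause (u3) forces u3 = 1.
Unit clause (~u6) forces u6 = 0.
That conflicts with the unit clause (u6).
Both values of u2 lead to a conflict.
So u5 must be the other value — set u5 = 0.
Try u0 = 0.
Unit clause (~u6) forces u6 = 0.
Unit clause (u3) forces u3 = 1.
Unit clause (~u2) forces u2 = 0.
Unit clause (~u4) forces u4 = 0.
That conflicts with the unit clause (u4).
So u0 must be the other value — set u0 = 1.
Unit clause (~u4) forces u4 = 0.
Unit clause (u6) forces u6 = 1.
Unit clause (u2) forces u2 = 1.
That conflicts with the unit clause (~u2).
Both values of u0 lead to a conflict.
Both values of u5 lead to a conflict.

UNSATISFIABLE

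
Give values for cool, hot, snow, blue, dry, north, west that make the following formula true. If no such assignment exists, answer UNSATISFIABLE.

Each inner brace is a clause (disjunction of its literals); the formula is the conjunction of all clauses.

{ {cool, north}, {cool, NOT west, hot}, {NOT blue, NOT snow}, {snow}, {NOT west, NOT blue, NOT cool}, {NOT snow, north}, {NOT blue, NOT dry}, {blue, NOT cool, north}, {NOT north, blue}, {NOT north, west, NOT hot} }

UNSATISFIABLE

From the singleton clause (snow), snow = true.
From the singleton clause (NOT blue), blue = false.
From the singleton clause (north), north = true.
That conflicts with the unit clause (NOT north).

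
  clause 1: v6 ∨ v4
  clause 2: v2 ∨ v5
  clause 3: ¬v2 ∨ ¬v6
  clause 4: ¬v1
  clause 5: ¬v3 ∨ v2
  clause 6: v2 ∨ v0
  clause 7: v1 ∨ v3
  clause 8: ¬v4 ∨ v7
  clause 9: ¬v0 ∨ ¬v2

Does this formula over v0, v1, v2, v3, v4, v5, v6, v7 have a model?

Satisfiable

Unit clause (¬v1) forces v1 = False.
Unit clause (v3) forces v3 = True.
Unit clause (v2) forces v2 = True.
Unit clause (¬v6) forces v6 = False.
Unit clause (v4) forces v4 = True.
Unit clause (v7) forces v7 = True.
Unit clause (¬v0) forces v0 = False.
All clauses hold; v5 can take either value.
A satisfying assignment: v0: False,  v1: False,  v2: True,  v3: True,  v4: True,  v5: False,  v6: False,  v7: True.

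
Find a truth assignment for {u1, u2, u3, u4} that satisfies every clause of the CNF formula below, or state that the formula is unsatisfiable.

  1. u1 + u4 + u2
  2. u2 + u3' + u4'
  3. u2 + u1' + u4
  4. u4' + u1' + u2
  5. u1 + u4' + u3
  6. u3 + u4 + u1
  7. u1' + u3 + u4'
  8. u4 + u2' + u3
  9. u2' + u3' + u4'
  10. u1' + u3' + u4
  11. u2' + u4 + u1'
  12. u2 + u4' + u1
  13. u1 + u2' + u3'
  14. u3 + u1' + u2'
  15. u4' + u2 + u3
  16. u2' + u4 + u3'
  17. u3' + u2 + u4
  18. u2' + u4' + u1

UNSATISFIABLE

Branch on u1: set u1 = 1.
Branch on u2: set u2 = 1.
The clause (u4) is unit, so u4 = 1.
The clause (u3) is unit, so u3 = 1.
But (u3') is also a unit clause — contradiction.
So u2 must be the other value — set u2 = 0.
The clause (u4) is unit, so u4 = 1.
But (u4') is also a unit clause — contradiction.
Both values of u2 lead to a conflict.
So u1 must be the other value — set u1 = 0.
Branch on u4: set u4 = 1.
The clause (u3) is unit, so u3 = 1.
The clause (u2) is unit, so u2 = 1.
But (u2') is also a unit clause — contradiction.
So u4 must be the other value — set u4 = 0.
The clause (u2) is unit, so u2 = 1.
The clause (u3) is unit, so u3 = 1.
But (u3') is also a unit clause — contradiction.
Both values of u4 lead to a conflict.
Both values of u1 lead to a conflict.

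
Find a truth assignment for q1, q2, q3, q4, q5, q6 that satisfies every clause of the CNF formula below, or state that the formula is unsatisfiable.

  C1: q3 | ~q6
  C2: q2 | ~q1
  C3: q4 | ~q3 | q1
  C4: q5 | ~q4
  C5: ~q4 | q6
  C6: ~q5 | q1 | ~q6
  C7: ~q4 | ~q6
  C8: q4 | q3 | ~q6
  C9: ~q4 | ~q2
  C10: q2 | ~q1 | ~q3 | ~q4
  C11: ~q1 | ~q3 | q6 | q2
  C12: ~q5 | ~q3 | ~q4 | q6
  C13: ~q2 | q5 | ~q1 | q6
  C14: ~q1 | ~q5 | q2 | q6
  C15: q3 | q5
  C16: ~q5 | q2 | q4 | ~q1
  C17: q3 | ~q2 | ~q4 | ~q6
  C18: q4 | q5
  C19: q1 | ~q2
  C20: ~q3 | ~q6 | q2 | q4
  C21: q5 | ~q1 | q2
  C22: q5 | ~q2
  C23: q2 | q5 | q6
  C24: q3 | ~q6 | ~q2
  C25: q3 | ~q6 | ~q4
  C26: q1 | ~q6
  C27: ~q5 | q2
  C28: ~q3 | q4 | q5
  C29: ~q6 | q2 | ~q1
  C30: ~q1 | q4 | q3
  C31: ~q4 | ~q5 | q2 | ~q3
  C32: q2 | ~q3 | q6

Branch on q3: set q3 = 1.
Branch on q2: set q2 = 1.
Unit clause (~q4) forces q4 = 0.
Unit clause (q1) forces q1 = 1.
Unit clause (q5) forces q5 = 1.
All clauses hold; q6 can take either value.

q1: 1,  q2: 1,  q3: 1,  q4: 0,  q5: 1,  q6: 0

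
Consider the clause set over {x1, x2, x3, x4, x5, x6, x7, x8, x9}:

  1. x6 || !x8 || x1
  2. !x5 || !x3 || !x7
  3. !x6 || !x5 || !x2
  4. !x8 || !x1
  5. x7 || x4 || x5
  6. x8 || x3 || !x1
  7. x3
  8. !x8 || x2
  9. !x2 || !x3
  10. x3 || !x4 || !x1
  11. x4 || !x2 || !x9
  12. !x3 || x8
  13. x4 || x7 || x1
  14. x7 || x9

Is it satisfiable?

From the singleton clause (x3), x3 = true.
From the singleton clause (!x2), x2 = false.
From the singleton clause (!x8), x8 = false.
But (x8) is also a unit clause — contradiction.
No assignment satisfies every clause.

No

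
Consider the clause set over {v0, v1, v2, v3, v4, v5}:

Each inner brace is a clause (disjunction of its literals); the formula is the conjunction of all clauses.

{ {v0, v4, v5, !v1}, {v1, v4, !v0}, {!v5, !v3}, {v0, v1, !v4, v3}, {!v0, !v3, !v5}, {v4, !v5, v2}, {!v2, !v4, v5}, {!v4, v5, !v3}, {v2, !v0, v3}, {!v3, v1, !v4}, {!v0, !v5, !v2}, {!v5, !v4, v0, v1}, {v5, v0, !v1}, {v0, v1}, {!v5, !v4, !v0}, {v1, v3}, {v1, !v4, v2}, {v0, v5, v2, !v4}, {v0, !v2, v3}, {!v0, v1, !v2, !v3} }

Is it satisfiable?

Try v5 = false.
Try v2 = true.
Unit clause (!v4) forces v4 = false.
Try v0 = true.
Unit clause (v1) forces v1 = true.
All clauses hold; v3 can take either value.
A satisfying assignment: v0 ↦ true,  v1 ↦ true,  v2 ↦ true,  v3 ↦ false,  v4 ↦ false,  v5 ↦ false.

Yes, satisfiable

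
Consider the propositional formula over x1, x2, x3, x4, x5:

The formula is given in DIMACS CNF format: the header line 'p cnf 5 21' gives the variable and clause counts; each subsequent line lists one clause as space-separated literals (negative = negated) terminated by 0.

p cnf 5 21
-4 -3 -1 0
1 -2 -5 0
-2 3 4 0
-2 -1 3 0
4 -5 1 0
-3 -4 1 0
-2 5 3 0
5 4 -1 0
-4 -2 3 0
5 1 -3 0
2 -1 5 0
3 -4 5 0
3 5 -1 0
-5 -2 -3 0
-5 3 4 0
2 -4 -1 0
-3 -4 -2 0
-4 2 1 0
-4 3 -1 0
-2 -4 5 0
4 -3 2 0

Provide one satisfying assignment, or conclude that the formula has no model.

Try x4 = False.
Try x2 = False.
From the singleton clause (¬x3), x3 = False.
From the singleton clause (¬x5), x5 = False.
From the singleton clause (¬x1), x1 = False.
This assignment satisfies each clause.

x1 ↦ False; x2 ↦ False; x3 ↦ False; x4 ↦ False; x5 ↦ False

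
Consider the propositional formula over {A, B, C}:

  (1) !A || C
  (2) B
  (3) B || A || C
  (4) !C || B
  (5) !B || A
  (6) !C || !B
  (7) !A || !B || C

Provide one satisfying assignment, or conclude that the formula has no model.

UNSATISFIABLE

Unit clause (B) forces B = true.
Unit clause (A) forces A = true.
Unit clause (C) forces C = true.
That conflicts with the unit clause (!C).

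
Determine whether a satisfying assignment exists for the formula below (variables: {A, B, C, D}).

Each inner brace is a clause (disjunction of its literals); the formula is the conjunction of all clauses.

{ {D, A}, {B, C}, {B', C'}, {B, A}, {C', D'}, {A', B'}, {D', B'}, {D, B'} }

Yes, satisfiable

Suppose D = 0.
The clause (A) is unit, so A = 1.
The clause (B') is unit, so B = 0.
The clause (C) is unit, so C = 1.
All clauses are satisfied.
A satisfying assignment: A ↦ 1,  B ↦ 0,  C ↦ 1,  D ↦ 0.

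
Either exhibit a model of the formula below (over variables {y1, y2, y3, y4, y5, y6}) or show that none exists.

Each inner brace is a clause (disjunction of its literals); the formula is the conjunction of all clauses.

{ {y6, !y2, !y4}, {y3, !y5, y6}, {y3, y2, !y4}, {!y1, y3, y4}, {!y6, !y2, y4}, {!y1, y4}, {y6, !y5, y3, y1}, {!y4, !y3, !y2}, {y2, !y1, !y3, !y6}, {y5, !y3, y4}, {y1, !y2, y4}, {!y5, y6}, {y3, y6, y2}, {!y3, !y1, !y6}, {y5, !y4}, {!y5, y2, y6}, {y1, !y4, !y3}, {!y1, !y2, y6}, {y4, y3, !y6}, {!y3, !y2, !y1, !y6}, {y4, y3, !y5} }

Suppose y1 = true.
(y4) alone gives y4 = true.
(y5) alone gives y5 = true.
(y6) alone gives y6 = true.
(!y3) alone gives y3 = false.
(y2) alone gives y2 = true.
This assignment satisfies each clause.

y1 ↦ true, y2 ↦ true, y3 ↦ false, y4 ↦ true, y5 ↦ true, y6 ↦ true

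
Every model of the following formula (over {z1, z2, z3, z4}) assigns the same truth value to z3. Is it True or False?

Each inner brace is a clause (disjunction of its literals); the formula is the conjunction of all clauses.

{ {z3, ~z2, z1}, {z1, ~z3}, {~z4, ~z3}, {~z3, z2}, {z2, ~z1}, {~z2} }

Suppose z3 = 1.
From the singleton clause (z1), z1 = 1.
From the singleton clause (~z4), z4 = 0.
From the singleton clause (z2), z2 = 1.
That conflicts with the unit clause (~z2).
So every satisfying assignment has z3 = False.

False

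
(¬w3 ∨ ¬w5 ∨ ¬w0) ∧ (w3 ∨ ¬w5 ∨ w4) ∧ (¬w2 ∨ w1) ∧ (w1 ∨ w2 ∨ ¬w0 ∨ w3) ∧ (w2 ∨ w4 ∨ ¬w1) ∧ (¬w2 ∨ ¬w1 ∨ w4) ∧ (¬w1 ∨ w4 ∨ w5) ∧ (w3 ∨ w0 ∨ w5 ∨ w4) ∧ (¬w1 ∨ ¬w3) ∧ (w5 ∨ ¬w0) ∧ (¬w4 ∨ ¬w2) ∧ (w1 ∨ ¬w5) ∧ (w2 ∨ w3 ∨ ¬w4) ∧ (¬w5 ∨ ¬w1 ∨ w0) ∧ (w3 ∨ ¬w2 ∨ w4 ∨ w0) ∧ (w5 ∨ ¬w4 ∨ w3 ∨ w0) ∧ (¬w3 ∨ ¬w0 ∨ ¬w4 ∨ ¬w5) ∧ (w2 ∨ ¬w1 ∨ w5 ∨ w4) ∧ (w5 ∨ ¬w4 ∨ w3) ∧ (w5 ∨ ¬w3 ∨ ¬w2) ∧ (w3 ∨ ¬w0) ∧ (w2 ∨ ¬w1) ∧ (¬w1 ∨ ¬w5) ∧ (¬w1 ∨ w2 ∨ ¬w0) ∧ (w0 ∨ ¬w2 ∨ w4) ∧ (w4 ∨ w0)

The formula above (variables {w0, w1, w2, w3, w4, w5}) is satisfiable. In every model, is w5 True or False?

False

Suppose w5 = True.
The clause (w1) is unit, so w1 = True.
Now (¬w1) is unsatisfied and unit — conflict.
So every satisfying assignment has w5 = False.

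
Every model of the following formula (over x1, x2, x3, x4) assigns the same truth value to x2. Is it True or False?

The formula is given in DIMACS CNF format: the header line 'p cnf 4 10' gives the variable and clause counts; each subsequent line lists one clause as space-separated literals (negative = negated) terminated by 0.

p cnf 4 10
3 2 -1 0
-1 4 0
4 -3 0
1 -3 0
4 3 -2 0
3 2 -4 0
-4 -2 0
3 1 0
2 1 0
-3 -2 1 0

False

Suppose x2 = True.
The clause (¬x4) is unit, so x4 = False.
The clause (¬x1) is unit, so x1 = False.
The clause (¬x3) is unit, so x3 = False.
That conflicts with the unit clause (x3).
So every satisfying assignment has x2 = False.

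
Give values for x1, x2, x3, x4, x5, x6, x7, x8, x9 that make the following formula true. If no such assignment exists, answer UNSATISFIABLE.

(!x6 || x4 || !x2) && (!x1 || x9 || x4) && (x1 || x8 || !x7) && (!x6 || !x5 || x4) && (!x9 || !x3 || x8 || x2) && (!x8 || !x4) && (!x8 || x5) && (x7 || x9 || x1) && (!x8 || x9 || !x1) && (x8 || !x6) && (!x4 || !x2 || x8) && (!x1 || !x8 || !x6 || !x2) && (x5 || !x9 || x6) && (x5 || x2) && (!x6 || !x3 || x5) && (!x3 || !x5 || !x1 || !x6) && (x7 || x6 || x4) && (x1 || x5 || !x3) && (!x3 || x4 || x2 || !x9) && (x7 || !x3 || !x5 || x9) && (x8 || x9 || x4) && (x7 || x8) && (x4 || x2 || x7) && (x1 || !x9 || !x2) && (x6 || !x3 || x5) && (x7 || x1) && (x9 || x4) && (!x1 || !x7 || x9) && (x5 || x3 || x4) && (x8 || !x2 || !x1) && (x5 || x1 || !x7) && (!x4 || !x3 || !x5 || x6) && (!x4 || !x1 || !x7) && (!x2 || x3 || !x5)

x1 ↦ true,  x2 ↦ false,  x3 ↦ false,  x4 ↦ false,  x5 ↦ true,  x6 ↦ false,  x7 ↦ true,  x8 ↦ false,  x9 ↦ true

Suppose x8 = false.
Unit clause (!x6) forces x6 = false.
Unit clause (x7) forces x7 = true.
Unit clause (x1) forces x1 = true.
Unit clause (x9) forces x9 = true.
Unit clause (x5) forces x5 = true.
Unit clause (!x2) forces x2 = false.
Unit clause (!x3) forces x3 = false.
Unit clause (!x4) forces x4 = false.
Every clause now holds.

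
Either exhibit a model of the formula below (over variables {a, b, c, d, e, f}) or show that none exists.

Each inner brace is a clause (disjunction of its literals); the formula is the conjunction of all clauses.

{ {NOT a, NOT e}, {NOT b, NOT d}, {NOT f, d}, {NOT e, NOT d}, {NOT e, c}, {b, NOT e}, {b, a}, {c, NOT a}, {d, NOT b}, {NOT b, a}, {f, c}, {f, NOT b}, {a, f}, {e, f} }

Branch on a: set a = true.
Unit clause (NOT e) forces e = false.
Unit clause (c) forces c = true.
Unit clause (f) forces f = true.
Unit clause (d) forces d = true.
Unit clause (NOT b) forces b = false.
This assignment satisfies each clause.

a=true; b=false; c=true; d=true; e=false; f=true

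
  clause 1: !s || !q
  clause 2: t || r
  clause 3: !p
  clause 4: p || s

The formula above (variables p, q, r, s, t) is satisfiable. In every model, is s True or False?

Suppose s = false.
From the singleton clause (!p), p = false.
But (p) is also a unit clause — contradiction.
So every satisfying assignment has s = True.

True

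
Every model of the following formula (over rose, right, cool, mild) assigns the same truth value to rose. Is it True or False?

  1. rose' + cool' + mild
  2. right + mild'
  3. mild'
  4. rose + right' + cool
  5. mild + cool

Suppose rose = 1.
The clause (mild') is unit, so mild = 0.
The clause (cool') is unit, so cool = 0.
But (cool) is also a unit clause — contradiction.
So every satisfying assignment has rose = False.

False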